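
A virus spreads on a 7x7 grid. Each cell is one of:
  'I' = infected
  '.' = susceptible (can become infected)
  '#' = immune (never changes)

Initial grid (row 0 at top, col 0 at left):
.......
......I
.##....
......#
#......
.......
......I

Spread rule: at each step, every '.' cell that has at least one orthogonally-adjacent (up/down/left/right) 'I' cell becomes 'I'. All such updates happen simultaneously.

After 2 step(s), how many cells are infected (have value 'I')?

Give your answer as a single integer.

Answer: 13

Derivation:
Step 0 (initial): 2 infected
Step 1: +5 new -> 7 infected
Step 2: +6 new -> 13 infected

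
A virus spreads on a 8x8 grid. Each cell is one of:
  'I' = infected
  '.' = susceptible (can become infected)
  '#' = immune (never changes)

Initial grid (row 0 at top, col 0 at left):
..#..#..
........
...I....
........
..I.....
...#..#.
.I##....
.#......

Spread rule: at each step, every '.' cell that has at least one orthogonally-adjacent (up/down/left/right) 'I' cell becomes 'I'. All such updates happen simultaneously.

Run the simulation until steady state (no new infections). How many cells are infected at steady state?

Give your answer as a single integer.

Answer: 57

Derivation:
Step 0 (initial): 3 infected
Step 1: +10 new -> 13 infected
Step 2: +11 new -> 24 infected
Step 3: +9 new -> 33 infected
Step 4: +8 new -> 41 infected
Step 5: +7 new -> 48 infected
Step 6: +5 new -> 53 infected
Step 7: +3 new -> 56 infected
Step 8: +1 new -> 57 infected
Step 9: +0 new -> 57 infected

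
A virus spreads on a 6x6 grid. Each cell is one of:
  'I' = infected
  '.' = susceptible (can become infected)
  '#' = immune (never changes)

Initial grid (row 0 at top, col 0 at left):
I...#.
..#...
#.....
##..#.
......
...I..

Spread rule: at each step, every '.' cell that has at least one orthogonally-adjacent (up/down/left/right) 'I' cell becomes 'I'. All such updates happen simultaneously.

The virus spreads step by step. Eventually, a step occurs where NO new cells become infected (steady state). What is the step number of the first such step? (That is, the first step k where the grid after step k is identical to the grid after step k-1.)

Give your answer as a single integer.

Step 0 (initial): 2 infected
Step 1: +5 new -> 7 infected
Step 2: +7 new -> 14 infected
Step 3: +7 new -> 21 infected
Step 4: +5 new -> 26 infected
Step 5: +2 new -> 28 infected
Step 6: +1 new -> 29 infected
Step 7: +1 new -> 30 infected
Step 8: +0 new -> 30 infected

Answer: 8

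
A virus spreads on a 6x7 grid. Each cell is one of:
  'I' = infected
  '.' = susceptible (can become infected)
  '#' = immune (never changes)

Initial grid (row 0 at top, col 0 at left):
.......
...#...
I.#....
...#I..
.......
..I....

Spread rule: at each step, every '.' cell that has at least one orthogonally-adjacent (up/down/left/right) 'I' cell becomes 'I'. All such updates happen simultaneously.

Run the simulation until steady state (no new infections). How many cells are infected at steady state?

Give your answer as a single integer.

Step 0 (initial): 3 infected
Step 1: +9 new -> 12 infected
Step 2: +14 new -> 26 infected
Step 3: +7 new -> 33 infected
Step 4: +5 new -> 38 infected
Step 5: +1 new -> 39 infected
Step 6: +0 new -> 39 infected

Answer: 39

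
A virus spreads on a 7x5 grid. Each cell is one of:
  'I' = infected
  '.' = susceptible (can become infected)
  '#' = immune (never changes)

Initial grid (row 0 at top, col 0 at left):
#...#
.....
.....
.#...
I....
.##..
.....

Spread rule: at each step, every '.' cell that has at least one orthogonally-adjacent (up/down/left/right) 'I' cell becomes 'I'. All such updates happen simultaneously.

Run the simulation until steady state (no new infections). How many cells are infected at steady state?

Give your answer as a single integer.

Step 0 (initial): 1 infected
Step 1: +3 new -> 4 infected
Step 2: +3 new -> 7 infected
Step 3: +5 new -> 12 infected
Step 4: +6 new -> 18 infected
Step 5: +6 new -> 24 infected
Step 6: +4 new -> 28 infected
Step 7: +2 new -> 30 infected
Step 8: +0 new -> 30 infected

Answer: 30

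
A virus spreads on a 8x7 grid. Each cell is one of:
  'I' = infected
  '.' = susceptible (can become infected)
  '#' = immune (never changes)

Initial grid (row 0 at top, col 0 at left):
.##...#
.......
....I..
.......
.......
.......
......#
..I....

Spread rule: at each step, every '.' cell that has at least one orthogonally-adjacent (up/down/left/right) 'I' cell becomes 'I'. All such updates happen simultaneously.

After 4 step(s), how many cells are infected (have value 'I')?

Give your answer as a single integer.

Step 0 (initial): 2 infected
Step 1: +7 new -> 9 infected
Step 2: +13 new -> 22 infected
Step 3: +16 new -> 38 infected
Step 4: +9 new -> 47 infected

Answer: 47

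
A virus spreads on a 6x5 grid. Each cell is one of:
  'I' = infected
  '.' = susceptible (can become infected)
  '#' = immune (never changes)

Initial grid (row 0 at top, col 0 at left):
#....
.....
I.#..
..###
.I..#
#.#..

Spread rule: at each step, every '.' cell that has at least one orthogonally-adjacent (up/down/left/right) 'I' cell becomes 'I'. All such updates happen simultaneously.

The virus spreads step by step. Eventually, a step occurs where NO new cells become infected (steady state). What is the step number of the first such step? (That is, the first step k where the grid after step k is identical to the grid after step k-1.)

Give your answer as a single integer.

Step 0 (initial): 2 infected
Step 1: +7 new -> 9 infected
Step 2: +2 new -> 11 infected
Step 3: +3 new -> 14 infected
Step 4: +3 new -> 17 infected
Step 5: +3 new -> 20 infected
Step 6: +2 new -> 22 infected
Step 7: +0 new -> 22 infected

Answer: 7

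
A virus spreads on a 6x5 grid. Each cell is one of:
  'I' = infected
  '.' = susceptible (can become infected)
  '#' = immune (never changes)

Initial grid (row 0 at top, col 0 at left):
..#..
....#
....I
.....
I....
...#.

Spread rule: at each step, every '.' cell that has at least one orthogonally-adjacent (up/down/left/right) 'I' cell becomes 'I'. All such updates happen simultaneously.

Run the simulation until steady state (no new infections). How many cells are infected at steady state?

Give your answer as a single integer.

Answer: 27

Derivation:
Step 0 (initial): 2 infected
Step 1: +5 new -> 7 infected
Step 2: +8 new -> 15 infected
Step 3: +8 new -> 23 infected
Step 4: +3 new -> 26 infected
Step 5: +1 new -> 27 infected
Step 6: +0 new -> 27 infected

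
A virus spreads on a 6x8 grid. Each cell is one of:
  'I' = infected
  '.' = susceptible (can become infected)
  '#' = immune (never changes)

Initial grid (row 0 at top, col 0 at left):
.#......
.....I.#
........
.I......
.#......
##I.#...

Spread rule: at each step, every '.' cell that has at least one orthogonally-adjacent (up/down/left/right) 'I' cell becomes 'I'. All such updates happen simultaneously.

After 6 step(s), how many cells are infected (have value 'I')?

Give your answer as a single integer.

Answer: 42

Derivation:
Step 0 (initial): 3 infected
Step 1: +9 new -> 12 infected
Step 2: +12 new -> 24 infected
Step 3: +10 new -> 34 infected
Step 4: +5 new -> 39 infected
Step 5: +2 new -> 41 infected
Step 6: +1 new -> 42 infected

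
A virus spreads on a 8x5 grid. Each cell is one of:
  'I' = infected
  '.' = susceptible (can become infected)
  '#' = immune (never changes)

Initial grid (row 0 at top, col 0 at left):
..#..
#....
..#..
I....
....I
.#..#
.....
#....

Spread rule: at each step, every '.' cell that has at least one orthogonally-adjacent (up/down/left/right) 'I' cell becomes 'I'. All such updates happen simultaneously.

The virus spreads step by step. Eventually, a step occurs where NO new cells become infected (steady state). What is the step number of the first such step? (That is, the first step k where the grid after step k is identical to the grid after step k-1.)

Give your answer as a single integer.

Answer: 6

Derivation:
Step 0 (initial): 2 infected
Step 1: +5 new -> 7 infected
Step 2: +8 new -> 15 infected
Step 3: +6 new -> 21 infected
Step 4: +8 new -> 29 infected
Step 5: +5 new -> 34 infected
Step 6: +0 new -> 34 infected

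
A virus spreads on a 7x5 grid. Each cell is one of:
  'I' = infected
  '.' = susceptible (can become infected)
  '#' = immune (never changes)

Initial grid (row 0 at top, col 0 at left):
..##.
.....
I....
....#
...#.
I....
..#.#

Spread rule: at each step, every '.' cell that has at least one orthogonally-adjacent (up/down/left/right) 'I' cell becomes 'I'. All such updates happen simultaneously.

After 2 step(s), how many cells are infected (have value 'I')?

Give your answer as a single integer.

Step 0 (initial): 2 infected
Step 1: +6 new -> 8 infected
Step 2: +7 new -> 15 infected

Answer: 15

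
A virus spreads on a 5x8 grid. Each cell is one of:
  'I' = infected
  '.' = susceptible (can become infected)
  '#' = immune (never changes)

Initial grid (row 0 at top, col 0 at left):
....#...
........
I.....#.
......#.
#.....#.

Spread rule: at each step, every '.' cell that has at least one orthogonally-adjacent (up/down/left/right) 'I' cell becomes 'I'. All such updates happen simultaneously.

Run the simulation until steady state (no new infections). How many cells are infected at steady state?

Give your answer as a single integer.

Step 0 (initial): 1 infected
Step 1: +3 new -> 4 infected
Step 2: +4 new -> 8 infected
Step 3: +5 new -> 13 infected
Step 4: +5 new -> 18 infected
Step 5: +5 new -> 23 infected
Step 6: +3 new -> 26 infected
Step 7: +3 new -> 29 infected
Step 8: +2 new -> 31 infected
Step 9: +2 new -> 33 infected
Step 10: +1 new -> 34 infected
Step 11: +1 new -> 35 infected
Step 12: +0 new -> 35 infected

Answer: 35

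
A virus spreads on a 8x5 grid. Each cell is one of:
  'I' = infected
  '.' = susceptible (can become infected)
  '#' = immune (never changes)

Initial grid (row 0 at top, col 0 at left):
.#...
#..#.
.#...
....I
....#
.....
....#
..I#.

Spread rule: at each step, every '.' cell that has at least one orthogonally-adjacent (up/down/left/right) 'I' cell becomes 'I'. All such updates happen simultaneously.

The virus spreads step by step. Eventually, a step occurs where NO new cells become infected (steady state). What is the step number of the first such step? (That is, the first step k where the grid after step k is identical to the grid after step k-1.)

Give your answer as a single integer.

Step 0 (initial): 2 infected
Step 1: +4 new -> 6 infected
Step 2: +8 new -> 14 infected
Step 3: +7 new -> 21 infected
Step 4: +6 new -> 27 infected
Step 5: +4 new -> 31 infected
Step 6: +0 new -> 31 infected

Answer: 6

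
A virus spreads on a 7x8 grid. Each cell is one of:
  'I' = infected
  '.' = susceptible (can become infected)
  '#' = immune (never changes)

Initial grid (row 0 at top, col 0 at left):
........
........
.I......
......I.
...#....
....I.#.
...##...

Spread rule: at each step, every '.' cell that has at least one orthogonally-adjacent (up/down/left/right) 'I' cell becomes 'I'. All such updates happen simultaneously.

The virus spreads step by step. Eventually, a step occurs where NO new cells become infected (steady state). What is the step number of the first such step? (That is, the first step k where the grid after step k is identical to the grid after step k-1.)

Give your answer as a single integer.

Step 0 (initial): 3 infected
Step 1: +11 new -> 14 infected
Step 2: +15 new -> 29 infected
Step 3: +14 new -> 43 infected
Step 4: +7 new -> 50 infected
Step 5: +2 new -> 52 infected
Step 6: +0 new -> 52 infected

Answer: 6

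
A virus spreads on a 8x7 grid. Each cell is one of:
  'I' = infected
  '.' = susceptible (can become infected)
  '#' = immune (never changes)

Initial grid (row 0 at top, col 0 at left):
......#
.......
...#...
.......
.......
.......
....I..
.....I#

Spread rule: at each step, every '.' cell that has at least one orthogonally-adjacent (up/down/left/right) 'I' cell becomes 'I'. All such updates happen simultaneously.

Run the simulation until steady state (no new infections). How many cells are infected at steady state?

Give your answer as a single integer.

Answer: 53

Derivation:
Step 0 (initial): 2 infected
Step 1: +4 new -> 6 infected
Step 2: +6 new -> 12 infected
Step 3: +7 new -> 19 infected
Step 4: +8 new -> 27 infected
Step 5: +7 new -> 34 infected
Step 6: +7 new -> 41 infected
Step 7: +6 new -> 47 infected
Step 8: +3 new -> 50 infected
Step 9: +2 new -> 52 infected
Step 10: +1 new -> 53 infected
Step 11: +0 new -> 53 infected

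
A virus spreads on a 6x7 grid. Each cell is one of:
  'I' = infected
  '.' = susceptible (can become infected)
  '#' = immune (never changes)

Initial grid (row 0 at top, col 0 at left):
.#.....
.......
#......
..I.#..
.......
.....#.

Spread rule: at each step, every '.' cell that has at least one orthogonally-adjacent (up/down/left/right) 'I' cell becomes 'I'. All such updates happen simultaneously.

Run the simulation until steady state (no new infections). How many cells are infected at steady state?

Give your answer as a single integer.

Answer: 38

Derivation:
Step 0 (initial): 1 infected
Step 1: +4 new -> 5 infected
Step 2: +7 new -> 12 infected
Step 3: +8 new -> 20 infected
Step 4: +7 new -> 27 infected
Step 5: +6 new -> 33 infected
Step 6: +4 new -> 37 infected
Step 7: +1 new -> 38 infected
Step 8: +0 new -> 38 infected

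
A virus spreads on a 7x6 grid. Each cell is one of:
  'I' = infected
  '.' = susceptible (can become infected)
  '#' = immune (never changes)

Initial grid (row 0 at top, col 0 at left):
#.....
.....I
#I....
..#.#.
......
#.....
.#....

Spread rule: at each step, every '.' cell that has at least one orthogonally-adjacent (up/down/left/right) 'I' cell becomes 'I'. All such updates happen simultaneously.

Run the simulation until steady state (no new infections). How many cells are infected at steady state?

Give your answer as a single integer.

Step 0 (initial): 2 infected
Step 1: +6 new -> 8 infected
Step 2: +10 new -> 18 infected
Step 3: +7 new -> 25 infected
Step 4: +4 new -> 29 infected
Step 5: +4 new -> 33 infected
Step 6: +2 new -> 35 infected
Step 7: +0 new -> 35 infected

Answer: 35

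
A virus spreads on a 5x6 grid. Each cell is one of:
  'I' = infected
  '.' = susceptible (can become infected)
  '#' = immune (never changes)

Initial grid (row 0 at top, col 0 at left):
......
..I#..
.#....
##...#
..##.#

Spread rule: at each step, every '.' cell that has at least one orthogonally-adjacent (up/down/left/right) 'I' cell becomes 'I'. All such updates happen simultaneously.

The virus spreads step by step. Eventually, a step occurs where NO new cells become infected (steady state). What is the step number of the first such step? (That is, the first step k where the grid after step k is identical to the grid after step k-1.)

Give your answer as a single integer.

Answer: 6

Derivation:
Step 0 (initial): 1 infected
Step 1: +3 new -> 4 infected
Step 2: +5 new -> 9 infected
Step 3: +5 new -> 14 infected
Step 4: +4 new -> 18 infected
Step 5: +2 new -> 20 infected
Step 6: +0 new -> 20 infected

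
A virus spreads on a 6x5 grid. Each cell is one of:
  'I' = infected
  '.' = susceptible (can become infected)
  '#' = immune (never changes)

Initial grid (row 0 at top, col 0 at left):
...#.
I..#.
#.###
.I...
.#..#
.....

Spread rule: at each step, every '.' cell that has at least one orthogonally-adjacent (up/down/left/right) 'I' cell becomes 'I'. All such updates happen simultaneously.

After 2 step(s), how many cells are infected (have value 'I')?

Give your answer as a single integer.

Step 0 (initial): 2 infected
Step 1: +5 new -> 7 infected
Step 2: +5 new -> 12 infected

Answer: 12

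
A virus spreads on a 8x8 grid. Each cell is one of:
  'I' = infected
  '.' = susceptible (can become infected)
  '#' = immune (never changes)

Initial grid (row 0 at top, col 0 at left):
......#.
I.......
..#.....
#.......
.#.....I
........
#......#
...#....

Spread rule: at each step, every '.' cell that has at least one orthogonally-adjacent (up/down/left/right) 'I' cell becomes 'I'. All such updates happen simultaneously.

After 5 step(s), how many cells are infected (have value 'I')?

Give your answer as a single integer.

Step 0 (initial): 2 infected
Step 1: +6 new -> 8 infected
Step 2: +7 new -> 15 infected
Step 3: +9 new -> 24 infected
Step 4: +12 new -> 36 infected
Step 5: +9 new -> 45 infected

Answer: 45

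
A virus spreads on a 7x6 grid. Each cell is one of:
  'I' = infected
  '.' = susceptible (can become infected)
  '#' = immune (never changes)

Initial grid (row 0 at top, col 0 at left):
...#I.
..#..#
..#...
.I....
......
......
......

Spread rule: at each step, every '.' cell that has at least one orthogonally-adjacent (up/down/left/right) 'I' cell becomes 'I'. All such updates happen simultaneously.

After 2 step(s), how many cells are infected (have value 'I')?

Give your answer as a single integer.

Answer: 16

Derivation:
Step 0 (initial): 2 infected
Step 1: +6 new -> 8 infected
Step 2: +8 new -> 16 infected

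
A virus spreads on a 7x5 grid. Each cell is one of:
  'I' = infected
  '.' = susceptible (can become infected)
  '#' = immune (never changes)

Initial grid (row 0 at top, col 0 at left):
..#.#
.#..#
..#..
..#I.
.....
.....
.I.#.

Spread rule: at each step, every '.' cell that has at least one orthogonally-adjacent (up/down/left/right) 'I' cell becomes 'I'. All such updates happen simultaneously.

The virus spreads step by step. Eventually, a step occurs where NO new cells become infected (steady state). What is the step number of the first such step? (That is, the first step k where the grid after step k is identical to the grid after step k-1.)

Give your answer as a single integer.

Step 0 (initial): 2 infected
Step 1: +6 new -> 8 infected
Step 2: +8 new -> 16 infected
Step 3: +5 new -> 21 infected
Step 4: +3 new -> 24 infected
Step 5: +1 new -> 25 infected
Step 6: +1 new -> 26 infected
Step 7: +1 new -> 27 infected
Step 8: +1 new -> 28 infected
Step 9: +0 new -> 28 infected

Answer: 9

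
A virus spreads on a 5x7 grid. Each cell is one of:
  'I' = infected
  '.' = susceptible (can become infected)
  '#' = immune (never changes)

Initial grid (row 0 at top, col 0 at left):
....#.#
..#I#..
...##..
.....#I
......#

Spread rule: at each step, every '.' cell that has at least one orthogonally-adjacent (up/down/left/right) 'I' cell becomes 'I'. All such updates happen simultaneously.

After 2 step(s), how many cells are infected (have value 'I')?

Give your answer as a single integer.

Step 0 (initial): 2 infected
Step 1: +2 new -> 4 infected
Step 2: +3 new -> 7 infected

Answer: 7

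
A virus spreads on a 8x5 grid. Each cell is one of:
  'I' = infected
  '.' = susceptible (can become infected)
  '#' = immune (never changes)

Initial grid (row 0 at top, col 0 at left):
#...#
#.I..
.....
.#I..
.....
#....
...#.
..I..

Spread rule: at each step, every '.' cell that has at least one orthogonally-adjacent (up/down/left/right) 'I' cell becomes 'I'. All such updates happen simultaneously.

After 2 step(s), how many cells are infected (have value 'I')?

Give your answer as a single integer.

Answer: 24

Derivation:
Step 0 (initial): 3 infected
Step 1: +9 new -> 12 infected
Step 2: +12 new -> 24 infected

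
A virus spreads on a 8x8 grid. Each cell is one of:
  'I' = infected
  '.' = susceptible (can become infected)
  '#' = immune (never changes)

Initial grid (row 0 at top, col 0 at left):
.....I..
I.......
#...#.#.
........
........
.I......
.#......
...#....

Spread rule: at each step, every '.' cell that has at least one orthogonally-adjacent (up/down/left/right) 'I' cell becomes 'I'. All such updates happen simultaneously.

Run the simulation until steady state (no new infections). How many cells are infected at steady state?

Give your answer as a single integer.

Answer: 59

Derivation:
Step 0 (initial): 3 infected
Step 1: +8 new -> 11 infected
Step 2: +14 new -> 25 infected
Step 3: +12 new -> 37 infected
Step 4: +10 new -> 47 infected
Step 5: +5 new -> 52 infected
Step 6: +4 new -> 56 infected
Step 7: +2 new -> 58 infected
Step 8: +1 new -> 59 infected
Step 9: +0 new -> 59 infected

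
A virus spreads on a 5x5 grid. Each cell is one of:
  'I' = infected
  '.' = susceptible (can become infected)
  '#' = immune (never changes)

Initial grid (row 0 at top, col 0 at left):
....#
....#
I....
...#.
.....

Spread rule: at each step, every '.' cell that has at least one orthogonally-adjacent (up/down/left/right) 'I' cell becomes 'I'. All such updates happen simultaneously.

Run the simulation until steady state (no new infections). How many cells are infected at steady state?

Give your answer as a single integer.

Answer: 22

Derivation:
Step 0 (initial): 1 infected
Step 1: +3 new -> 4 infected
Step 2: +5 new -> 9 infected
Step 3: +5 new -> 14 infected
Step 4: +4 new -> 18 infected
Step 5: +3 new -> 21 infected
Step 6: +1 new -> 22 infected
Step 7: +0 new -> 22 infected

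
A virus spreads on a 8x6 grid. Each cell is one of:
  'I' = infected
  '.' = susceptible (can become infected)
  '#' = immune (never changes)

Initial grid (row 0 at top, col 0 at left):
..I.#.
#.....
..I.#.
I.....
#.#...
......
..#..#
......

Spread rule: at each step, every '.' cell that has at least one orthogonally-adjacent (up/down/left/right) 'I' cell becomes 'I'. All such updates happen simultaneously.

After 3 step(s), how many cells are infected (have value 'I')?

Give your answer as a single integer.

Answer: 20

Derivation:
Step 0 (initial): 3 infected
Step 1: +8 new -> 11 infected
Step 2: +5 new -> 16 infected
Step 3: +4 new -> 20 infected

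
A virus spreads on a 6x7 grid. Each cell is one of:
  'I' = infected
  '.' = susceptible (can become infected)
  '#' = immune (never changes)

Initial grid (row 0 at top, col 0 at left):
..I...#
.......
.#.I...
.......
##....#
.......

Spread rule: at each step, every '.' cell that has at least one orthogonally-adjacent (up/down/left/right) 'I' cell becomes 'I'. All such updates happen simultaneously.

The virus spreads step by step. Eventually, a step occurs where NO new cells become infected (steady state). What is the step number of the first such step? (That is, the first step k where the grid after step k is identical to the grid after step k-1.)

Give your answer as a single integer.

Answer: 7

Derivation:
Step 0 (initial): 2 infected
Step 1: +7 new -> 9 infected
Step 2: +8 new -> 17 infected
Step 3: +9 new -> 26 infected
Step 4: +7 new -> 33 infected
Step 5: +2 new -> 35 infected
Step 6: +2 new -> 37 infected
Step 7: +0 new -> 37 infected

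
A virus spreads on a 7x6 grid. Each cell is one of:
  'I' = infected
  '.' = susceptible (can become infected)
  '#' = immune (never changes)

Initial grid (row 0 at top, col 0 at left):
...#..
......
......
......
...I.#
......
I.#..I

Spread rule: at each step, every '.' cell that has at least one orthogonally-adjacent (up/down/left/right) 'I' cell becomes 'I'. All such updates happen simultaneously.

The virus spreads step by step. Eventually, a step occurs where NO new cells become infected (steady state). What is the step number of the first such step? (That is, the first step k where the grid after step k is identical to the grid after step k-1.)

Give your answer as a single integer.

Step 0 (initial): 3 infected
Step 1: +8 new -> 11 infected
Step 2: +9 new -> 20 infected
Step 3: +6 new -> 26 infected
Step 4: +5 new -> 31 infected
Step 5: +5 new -> 36 infected
Step 6: +3 new -> 39 infected
Step 7: +0 new -> 39 infected

Answer: 7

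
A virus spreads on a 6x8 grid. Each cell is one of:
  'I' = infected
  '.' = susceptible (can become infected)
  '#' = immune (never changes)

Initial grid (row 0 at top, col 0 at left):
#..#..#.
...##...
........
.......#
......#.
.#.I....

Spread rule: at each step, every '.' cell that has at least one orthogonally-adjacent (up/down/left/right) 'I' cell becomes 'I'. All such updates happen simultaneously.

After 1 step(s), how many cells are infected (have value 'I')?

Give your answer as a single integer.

Answer: 4

Derivation:
Step 0 (initial): 1 infected
Step 1: +3 new -> 4 infected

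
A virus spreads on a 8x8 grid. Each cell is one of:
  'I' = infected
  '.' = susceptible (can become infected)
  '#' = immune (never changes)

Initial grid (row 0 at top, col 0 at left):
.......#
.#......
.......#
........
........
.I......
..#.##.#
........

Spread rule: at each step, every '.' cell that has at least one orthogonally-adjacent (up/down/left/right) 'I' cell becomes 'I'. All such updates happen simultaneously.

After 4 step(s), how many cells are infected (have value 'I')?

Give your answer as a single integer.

Answer: 25

Derivation:
Step 0 (initial): 1 infected
Step 1: +4 new -> 5 infected
Step 2: +6 new -> 11 infected
Step 3: +8 new -> 19 infected
Step 4: +6 new -> 25 infected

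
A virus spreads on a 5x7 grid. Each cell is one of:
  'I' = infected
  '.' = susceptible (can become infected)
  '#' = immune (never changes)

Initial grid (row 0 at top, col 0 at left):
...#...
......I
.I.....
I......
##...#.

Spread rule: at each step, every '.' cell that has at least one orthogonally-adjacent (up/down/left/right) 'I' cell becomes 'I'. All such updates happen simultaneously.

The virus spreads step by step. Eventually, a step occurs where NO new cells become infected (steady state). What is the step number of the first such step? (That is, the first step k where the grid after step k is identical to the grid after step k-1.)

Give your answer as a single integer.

Answer: 6

Derivation:
Step 0 (initial): 3 infected
Step 1: +7 new -> 10 infected
Step 2: +9 new -> 19 infected
Step 3: +9 new -> 28 infected
Step 4: +2 new -> 30 infected
Step 5: +1 new -> 31 infected
Step 6: +0 new -> 31 infected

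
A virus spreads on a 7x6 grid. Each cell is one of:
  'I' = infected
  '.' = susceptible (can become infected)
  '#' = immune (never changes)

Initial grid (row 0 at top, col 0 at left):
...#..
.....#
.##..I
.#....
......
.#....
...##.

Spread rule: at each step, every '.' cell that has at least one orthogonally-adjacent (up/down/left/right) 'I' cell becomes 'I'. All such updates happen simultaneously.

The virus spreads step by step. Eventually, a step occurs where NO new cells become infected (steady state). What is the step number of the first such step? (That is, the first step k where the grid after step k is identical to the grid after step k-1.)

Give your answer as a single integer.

Step 0 (initial): 1 infected
Step 1: +2 new -> 3 infected
Step 2: +4 new -> 7 infected
Step 3: +5 new -> 12 infected
Step 4: +6 new -> 18 infected
Step 5: +4 new -> 22 infected
Step 6: +4 new -> 26 infected
Step 7: +4 new -> 30 infected
Step 8: +3 new -> 33 infected
Step 9: +1 new -> 34 infected
Step 10: +0 new -> 34 infected

Answer: 10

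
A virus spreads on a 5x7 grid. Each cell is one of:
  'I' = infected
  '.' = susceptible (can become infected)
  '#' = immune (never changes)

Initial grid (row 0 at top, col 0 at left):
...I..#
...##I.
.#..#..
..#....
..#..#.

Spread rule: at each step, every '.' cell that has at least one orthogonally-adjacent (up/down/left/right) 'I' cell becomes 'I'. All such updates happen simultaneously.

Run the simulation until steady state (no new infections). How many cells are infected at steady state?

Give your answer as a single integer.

Step 0 (initial): 2 infected
Step 1: +5 new -> 7 infected
Step 2: +4 new -> 11 infected
Step 3: +5 new -> 16 infected
Step 4: +5 new -> 21 infected
Step 5: +2 new -> 23 infected
Step 6: +1 new -> 24 infected
Step 7: +2 new -> 26 infected
Step 8: +1 new -> 27 infected
Step 9: +0 new -> 27 infected

Answer: 27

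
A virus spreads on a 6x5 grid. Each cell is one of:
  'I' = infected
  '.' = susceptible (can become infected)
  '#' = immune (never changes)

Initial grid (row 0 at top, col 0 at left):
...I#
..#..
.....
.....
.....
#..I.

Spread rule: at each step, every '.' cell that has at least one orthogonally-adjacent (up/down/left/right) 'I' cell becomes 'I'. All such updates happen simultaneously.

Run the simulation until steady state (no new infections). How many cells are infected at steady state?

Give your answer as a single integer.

Answer: 27

Derivation:
Step 0 (initial): 2 infected
Step 1: +5 new -> 7 infected
Step 2: +7 new -> 14 infected
Step 3: +7 new -> 21 infected
Step 4: +4 new -> 25 infected
Step 5: +2 new -> 27 infected
Step 6: +0 new -> 27 infected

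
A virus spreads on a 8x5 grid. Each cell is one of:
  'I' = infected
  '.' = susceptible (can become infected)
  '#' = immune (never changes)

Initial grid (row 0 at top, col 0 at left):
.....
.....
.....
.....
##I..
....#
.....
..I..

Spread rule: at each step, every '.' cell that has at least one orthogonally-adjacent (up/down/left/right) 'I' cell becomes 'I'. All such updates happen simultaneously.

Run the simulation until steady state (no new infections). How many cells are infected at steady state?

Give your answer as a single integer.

Step 0 (initial): 2 infected
Step 1: +6 new -> 8 infected
Step 2: +10 new -> 18 infected
Step 3: +8 new -> 26 infected
Step 4: +5 new -> 31 infected
Step 5: +4 new -> 35 infected
Step 6: +2 new -> 37 infected
Step 7: +0 new -> 37 infected

Answer: 37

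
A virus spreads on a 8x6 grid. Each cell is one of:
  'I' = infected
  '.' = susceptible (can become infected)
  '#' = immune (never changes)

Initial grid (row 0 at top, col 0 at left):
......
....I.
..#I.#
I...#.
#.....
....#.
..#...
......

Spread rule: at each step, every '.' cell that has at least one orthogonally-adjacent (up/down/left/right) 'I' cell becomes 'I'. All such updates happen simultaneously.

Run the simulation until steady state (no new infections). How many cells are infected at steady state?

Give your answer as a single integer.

Answer: 42

Derivation:
Step 0 (initial): 3 infected
Step 1: +7 new -> 10 infected
Step 2: +8 new -> 18 infected
Step 3: +7 new -> 25 infected
Step 4: +6 new -> 31 infected
Step 5: +6 new -> 37 infected
Step 6: +4 new -> 41 infected
Step 7: +1 new -> 42 infected
Step 8: +0 new -> 42 infected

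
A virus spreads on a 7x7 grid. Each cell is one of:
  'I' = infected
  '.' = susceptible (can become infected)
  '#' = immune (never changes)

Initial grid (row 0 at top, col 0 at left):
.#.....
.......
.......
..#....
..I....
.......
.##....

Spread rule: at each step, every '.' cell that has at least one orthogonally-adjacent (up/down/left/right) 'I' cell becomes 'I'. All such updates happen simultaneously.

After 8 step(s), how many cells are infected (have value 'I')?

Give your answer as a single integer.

Answer: 45

Derivation:
Step 0 (initial): 1 infected
Step 1: +3 new -> 4 infected
Step 2: +6 new -> 10 infected
Step 3: +8 new -> 18 infected
Step 4: +10 new -> 28 infected
Step 5: +8 new -> 36 infected
Step 6: +6 new -> 42 infected
Step 7: +2 new -> 44 infected
Step 8: +1 new -> 45 infected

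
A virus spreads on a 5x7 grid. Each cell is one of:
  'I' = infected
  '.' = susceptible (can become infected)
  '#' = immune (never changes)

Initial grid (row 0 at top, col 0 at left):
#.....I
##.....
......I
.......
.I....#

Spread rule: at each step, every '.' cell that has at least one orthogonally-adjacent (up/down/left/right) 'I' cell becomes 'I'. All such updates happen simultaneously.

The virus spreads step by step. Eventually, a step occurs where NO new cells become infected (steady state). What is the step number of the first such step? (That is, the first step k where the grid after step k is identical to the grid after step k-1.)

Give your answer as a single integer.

Step 0 (initial): 3 infected
Step 1: +7 new -> 10 infected
Step 2: +8 new -> 18 infected
Step 3: +9 new -> 27 infected
Step 4: +3 new -> 30 infected
Step 5: +1 new -> 31 infected
Step 6: +0 new -> 31 infected

Answer: 6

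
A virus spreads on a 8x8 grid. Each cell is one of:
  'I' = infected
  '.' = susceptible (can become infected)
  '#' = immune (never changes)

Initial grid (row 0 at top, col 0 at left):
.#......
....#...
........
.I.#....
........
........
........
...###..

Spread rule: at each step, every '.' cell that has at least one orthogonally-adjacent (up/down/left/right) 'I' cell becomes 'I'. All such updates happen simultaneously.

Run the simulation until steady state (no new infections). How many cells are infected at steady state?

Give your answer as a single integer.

Step 0 (initial): 1 infected
Step 1: +4 new -> 5 infected
Step 2: +6 new -> 11 infected
Step 3: +7 new -> 18 infected
Step 4: +9 new -> 27 infected
Step 5: +8 new -> 35 infected
Step 6: +7 new -> 42 infected
Step 7: +7 new -> 49 infected
Step 8: +5 new -> 54 infected
Step 9: +3 new -> 57 infected
Step 10: +1 new -> 58 infected
Step 11: +0 new -> 58 infected

Answer: 58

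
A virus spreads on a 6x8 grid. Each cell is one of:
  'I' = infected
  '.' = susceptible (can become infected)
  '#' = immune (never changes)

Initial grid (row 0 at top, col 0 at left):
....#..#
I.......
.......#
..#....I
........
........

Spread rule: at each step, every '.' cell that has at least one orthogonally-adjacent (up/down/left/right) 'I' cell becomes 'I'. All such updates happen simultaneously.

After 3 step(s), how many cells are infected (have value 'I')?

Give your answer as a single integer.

Step 0 (initial): 2 infected
Step 1: +5 new -> 7 infected
Step 2: +8 new -> 15 infected
Step 3: +10 new -> 25 infected

Answer: 25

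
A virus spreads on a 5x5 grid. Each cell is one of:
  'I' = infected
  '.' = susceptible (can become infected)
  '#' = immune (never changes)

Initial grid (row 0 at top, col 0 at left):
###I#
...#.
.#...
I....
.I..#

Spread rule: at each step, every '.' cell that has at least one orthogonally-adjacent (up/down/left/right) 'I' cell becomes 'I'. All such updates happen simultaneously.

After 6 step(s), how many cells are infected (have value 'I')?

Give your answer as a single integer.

Step 0 (initial): 3 infected
Step 1: +4 new -> 7 infected
Step 2: +3 new -> 10 infected
Step 3: +3 new -> 13 infected
Step 4: +3 new -> 16 infected
Step 5: +1 new -> 17 infected
Step 6: +1 new -> 18 infected

Answer: 18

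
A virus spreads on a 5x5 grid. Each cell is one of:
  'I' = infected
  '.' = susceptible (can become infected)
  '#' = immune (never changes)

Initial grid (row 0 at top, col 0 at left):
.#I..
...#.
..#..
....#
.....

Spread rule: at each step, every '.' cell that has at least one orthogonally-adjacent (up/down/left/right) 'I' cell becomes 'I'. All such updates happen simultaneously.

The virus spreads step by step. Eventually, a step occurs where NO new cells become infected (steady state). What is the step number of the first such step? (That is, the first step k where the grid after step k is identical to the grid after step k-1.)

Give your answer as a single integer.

Step 0 (initial): 1 infected
Step 1: +2 new -> 3 infected
Step 2: +2 new -> 5 infected
Step 3: +3 new -> 8 infected
Step 4: +4 new -> 12 infected
Step 5: +4 new -> 16 infected
Step 6: +3 new -> 19 infected
Step 7: +1 new -> 20 infected
Step 8: +1 new -> 21 infected
Step 9: +0 new -> 21 infected

Answer: 9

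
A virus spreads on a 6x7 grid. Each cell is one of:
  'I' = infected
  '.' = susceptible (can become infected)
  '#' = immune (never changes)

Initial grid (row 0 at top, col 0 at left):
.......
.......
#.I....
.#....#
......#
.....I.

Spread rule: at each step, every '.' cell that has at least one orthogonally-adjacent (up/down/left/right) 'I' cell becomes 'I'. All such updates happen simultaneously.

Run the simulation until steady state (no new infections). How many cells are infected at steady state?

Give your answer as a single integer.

Step 0 (initial): 2 infected
Step 1: +7 new -> 9 infected
Step 2: +9 new -> 18 infected
Step 3: +9 new -> 27 infected
Step 4: +6 new -> 33 infected
Step 5: +4 new -> 37 infected
Step 6: +1 new -> 38 infected
Step 7: +0 new -> 38 infected

Answer: 38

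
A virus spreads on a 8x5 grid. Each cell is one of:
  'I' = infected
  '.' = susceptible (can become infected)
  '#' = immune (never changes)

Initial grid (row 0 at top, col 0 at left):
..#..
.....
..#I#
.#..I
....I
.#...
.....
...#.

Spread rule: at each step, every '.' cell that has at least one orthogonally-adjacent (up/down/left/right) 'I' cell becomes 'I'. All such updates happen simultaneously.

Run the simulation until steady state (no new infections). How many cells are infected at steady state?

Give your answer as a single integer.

Step 0 (initial): 3 infected
Step 1: +4 new -> 7 infected
Step 2: +7 new -> 14 infected
Step 3: +6 new -> 20 infected
Step 4: +5 new -> 25 infected
Step 5: +6 new -> 31 infected
Step 6: +2 new -> 33 infected
Step 7: +1 new -> 34 infected
Step 8: +0 new -> 34 infected

Answer: 34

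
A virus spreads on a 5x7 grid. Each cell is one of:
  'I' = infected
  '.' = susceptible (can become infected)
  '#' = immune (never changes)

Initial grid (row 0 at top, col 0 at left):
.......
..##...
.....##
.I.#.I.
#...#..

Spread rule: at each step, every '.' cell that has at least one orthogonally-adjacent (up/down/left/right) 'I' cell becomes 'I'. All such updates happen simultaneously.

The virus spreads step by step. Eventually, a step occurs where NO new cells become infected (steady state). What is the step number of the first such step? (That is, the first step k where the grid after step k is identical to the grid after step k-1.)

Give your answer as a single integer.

Step 0 (initial): 2 infected
Step 1: +7 new -> 9 infected
Step 2: +6 new -> 15 infected
Step 3: +5 new -> 20 infected
Step 4: +4 new -> 24 infected
Step 5: +3 new -> 27 infected
Step 6: +1 new -> 28 infected
Step 7: +0 new -> 28 infected

Answer: 7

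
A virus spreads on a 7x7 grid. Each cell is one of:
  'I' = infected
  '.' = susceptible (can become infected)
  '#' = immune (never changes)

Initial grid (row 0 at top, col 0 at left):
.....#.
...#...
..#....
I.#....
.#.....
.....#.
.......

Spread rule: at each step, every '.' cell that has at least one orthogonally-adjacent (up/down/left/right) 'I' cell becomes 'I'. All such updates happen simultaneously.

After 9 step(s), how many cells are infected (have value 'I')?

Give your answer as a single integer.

Answer: 37

Derivation:
Step 0 (initial): 1 infected
Step 1: +3 new -> 4 infected
Step 2: +3 new -> 7 infected
Step 3: +4 new -> 11 infected
Step 4: +4 new -> 15 infected
Step 5: +4 new -> 19 infected
Step 6: +4 new -> 23 infected
Step 7: +4 new -> 27 infected
Step 8: +5 new -> 32 infected
Step 9: +5 new -> 37 infected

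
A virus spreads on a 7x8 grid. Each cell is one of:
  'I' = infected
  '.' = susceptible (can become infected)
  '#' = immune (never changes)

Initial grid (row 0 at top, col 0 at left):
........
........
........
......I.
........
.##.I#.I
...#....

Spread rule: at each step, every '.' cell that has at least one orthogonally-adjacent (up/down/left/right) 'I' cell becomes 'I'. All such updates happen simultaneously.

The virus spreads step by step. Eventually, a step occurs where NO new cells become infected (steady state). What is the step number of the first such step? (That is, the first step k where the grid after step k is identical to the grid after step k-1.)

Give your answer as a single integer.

Answer: 10

Derivation:
Step 0 (initial): 3 infected
Step 1: +10 new -> 13 infected
Step 2: +8 new -> 21 infected
Step 3: +6 new -> 27 infected
Step 4: +6 new -> 33 infected
Step 5: +5 new -> 38 infected
Step 6: +5 new -> 43 infected
Step 7: +4 new -> 47 infected
Step 8: +3 new -> 50 infected
Step 9: +2 new -> 52 infected
Step 10: +0 new -> 52 infected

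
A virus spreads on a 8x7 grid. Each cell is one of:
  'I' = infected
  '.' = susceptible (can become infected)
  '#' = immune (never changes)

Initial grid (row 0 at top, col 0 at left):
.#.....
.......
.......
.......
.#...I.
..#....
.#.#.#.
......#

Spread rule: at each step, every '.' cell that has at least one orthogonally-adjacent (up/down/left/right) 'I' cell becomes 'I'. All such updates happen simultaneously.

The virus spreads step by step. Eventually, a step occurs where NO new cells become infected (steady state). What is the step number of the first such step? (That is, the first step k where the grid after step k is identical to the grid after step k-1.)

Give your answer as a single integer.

Step 0 (initial): 1 infected
Step 1: +4 new -> 5 infected
Step 2: +6 new -> 11 infected
Step 3: +8 new -> 19 infected
Step 4: +6 new -> 25 infected
Step 5: +7 new -> 32 infected
Step 6: +5 new -> 37 infected
Step 7: +6 new -> 43 infected
Step 8: +3 new -> 46 infected
Step 9: +3 new -> 49 infected
Step 10: +0 new -> 49 infected

Answer: 10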